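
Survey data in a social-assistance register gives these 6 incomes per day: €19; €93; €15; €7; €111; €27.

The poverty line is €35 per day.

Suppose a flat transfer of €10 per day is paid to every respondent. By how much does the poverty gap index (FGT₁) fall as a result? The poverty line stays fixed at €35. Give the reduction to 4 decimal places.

0.1810

Before: below the line — €7, €15, €19, €27; poverty gap index (FGT₁) = 0.342857.
After the €10 transfer: below the line — €17, €25, €29; poverty gap index (FGT₁) = 0.161905.
Reduction = 0.342857 − 0.161905 = 0.1810.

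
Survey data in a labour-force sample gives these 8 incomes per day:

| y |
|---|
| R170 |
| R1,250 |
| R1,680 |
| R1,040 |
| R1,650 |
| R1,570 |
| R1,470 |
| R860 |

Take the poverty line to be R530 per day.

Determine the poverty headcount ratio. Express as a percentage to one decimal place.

12.5%

1 of the 8 families have income below R530.
H = 1/8 = 12.5%.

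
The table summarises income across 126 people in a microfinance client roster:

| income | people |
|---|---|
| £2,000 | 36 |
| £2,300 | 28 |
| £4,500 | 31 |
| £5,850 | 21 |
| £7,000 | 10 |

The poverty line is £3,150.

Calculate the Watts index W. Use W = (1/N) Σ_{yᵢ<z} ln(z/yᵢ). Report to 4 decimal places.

Poor units: 36×£2,000, 28×£2,300 (q = 64 of N = 126).
Log gaps: ln(3150/2000) = 0.4543 (×36); ln(3150/2300) = 0.3145 (×28).
W = 25.159003 / 126 = 0.1997.

0.1997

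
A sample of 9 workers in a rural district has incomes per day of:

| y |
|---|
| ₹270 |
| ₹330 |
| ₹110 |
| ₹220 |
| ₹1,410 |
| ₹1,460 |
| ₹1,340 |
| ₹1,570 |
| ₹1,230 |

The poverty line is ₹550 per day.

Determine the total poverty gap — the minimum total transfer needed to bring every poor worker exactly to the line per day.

₹1,270

Incomes under z: ₹110, ₹220, ₹270, ₹330 (q = 4 of N = 9).
Individual gaps: 550−110 = 440; 550−220 = 330; 550−270 = 280; 550−330 = 220.
Aggregate gap = ₹1,270.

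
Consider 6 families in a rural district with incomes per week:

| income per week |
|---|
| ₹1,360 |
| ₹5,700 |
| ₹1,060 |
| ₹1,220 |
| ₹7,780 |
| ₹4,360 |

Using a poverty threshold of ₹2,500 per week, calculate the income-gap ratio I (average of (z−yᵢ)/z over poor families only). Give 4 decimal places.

Below the line: ₹1,060, ₹1,220, ₹1,360 (q = 3 of N = 6).
Relative gaps: 0.5760, 0.5120, 0.4560; sum = 1.544000.
The income-gap ratio divides by q (the poor only): 1.544000 / 3 = 0.5147.

0.5147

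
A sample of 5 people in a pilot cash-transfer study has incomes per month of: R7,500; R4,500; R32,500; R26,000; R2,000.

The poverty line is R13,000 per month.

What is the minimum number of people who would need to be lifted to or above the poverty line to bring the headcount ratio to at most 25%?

3 of the 5 people are poor, so H = 3/5 = 0.600.
A headcount ratio of at most 25% allows at most ⌊0.25 × 5⌋ = 1 poor people.
So at least 3 − 1 = 2 must be lifted.

2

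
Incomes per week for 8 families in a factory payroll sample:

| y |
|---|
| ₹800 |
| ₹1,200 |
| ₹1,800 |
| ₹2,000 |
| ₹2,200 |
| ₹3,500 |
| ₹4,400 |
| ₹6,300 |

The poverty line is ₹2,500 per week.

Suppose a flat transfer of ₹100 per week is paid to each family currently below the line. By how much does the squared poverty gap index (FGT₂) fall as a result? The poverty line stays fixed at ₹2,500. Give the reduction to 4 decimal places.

0.0170

Before: below the line — ₹800, ₹1,200, ₹1,800, ₹2,000, ₹2,200; squared poverty gap index (FGT₂) = 0.108200.
After the ₹100 transfer: below the line — ₹900, ₹1,300, ₹1,900, ₹2,100, ₹2,300; squared poverty gap index (FGT₂) = 0.091200.
Reduction = 0.108200 − 0.091200 = 0.0170.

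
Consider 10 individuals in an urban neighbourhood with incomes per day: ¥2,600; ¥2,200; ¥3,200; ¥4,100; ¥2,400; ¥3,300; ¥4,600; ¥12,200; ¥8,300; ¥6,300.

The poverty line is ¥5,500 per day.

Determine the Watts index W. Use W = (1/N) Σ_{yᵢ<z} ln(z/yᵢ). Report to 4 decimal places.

0.4020

Below the line: ¥2,200, ¥2,400, ¥2,600, ¥3,200, ¥3,300, ¥4,100, ¥4,600 (q = 7 of N = 10).
Log shortfalls: ln(5500/2200) = 0.9163; ln(5500/2400) = 0.8293; ln(5500/2600) = 0.7492; ln(5500/3200) = 0.5416; ln(5500/3300) = 0.5108; ln(5500/4100) = 0.2938; ln(5500/4600) = 0.1787.
W = 4.019683 / 10 = 0.4020.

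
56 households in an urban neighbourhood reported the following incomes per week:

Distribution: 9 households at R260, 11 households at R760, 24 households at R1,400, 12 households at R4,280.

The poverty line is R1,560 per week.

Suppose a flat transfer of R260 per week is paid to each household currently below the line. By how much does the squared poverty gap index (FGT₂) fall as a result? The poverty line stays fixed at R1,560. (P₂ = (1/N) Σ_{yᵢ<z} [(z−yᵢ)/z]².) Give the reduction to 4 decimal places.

0.0728

Before: below the line — 9×R260, 11×R760, 24×R1,400; squared poverty gap index (FGT₂) = 0.167773.
After the R260 transfer: below the line — 9×R520, 11×R1,020; squared poverty gap index (FGT₂) = 0.094965.
Reduction = 0.167773 − 0.094965 = 0.0728.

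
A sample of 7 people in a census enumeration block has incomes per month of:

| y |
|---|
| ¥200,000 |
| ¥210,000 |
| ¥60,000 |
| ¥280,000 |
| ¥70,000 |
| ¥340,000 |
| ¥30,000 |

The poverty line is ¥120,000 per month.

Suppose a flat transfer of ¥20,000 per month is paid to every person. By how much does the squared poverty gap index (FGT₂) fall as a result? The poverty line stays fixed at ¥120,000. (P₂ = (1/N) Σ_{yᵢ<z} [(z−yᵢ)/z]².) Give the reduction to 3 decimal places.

0.067

Before: below the line — ¥30,000, ¥60,000, ¥70,000; squared poverty gap index (FGT₂) = 0.14087.
After the ¥20,000 transfer: below the line — ¥50,000, ¥80,000, ¥90,000; squared poverty gap index (FGT₂) = 0.07341.
Reduction = 0.14087 − 0.07341 = 0.067.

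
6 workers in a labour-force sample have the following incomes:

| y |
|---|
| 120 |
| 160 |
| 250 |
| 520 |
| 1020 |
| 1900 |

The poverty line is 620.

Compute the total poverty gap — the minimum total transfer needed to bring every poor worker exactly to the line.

1430

Below z: 120, 160, 250, 520 (q = 4 of N = 6).
Individual gaps: 620−120 = 500; 620−160 = 460; 620−250 = 370; 620−520 = 100.
Aggregate gap = 1430.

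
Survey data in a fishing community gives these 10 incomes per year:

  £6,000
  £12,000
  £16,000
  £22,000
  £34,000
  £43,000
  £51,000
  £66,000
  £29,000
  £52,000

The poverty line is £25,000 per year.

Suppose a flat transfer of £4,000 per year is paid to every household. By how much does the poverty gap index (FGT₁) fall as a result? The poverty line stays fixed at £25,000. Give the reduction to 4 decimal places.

Before: below the line — £6,000, £12,000, £16,000, £22,000; poverty gap index (FGT₁) = 0.176000.
After the £4,000 transfer: below the line — £10,000, £16,000, £20,000; poverty gap index (FGT₁) = 0.116000.
Reduction = 0.176000 − 0.116000 = 0.0600.

0.0600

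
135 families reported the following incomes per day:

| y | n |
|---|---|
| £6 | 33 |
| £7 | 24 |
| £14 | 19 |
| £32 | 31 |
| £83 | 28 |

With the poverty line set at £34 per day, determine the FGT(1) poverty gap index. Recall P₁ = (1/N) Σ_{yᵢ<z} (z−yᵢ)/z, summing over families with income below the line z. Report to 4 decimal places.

0.4388

Incomes under z: 33×£6, 24×£7, 19×£14, 31×£32 (q = 107 of N = 135).
Normalized shortfalls: (34−6)/34 = 0.8235 (×33); (34−7)/34 = 0.7941 (×24); (34−14)/34 = 0.5882 (×19); (34−32)/34 = 0.0588 (×31).
Sum of shortfalls = 59.235294; P₁ averages over all N: 59.235294 / 135 = 0.4388.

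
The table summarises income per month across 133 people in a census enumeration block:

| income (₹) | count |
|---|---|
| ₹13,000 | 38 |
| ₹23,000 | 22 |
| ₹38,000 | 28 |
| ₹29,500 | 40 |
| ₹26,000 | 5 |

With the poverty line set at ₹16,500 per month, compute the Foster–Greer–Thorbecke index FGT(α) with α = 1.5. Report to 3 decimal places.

0.028

Poor units: 38×₹13,000 (q = 38 of N = 133).
Shortfall ratios: (16500−13000)/16500 = 0.2121 (×38).
Raised to α = 1.5: 0.09770 (×38).
Sum = 3.712443; FGT(1.5) = 3.712443 / 133 = 0.028.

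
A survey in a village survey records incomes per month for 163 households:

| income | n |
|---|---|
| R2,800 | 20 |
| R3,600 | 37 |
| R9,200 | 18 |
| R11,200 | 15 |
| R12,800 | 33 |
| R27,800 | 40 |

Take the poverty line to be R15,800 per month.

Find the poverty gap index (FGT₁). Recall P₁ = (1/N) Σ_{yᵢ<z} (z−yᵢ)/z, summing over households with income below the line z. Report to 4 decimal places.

Incomes under z: 20×R2,800, 37×R3,600, 18×R9,200, 15×R11,200, 33×R12,800 (q = 123 of N = 163).
Normalized shortfalls: (15800−2800)/15800 = 0.8228 (×20); (15800−3600)/15800 = 0.7722 (×37); (15800−9200)/15800 = 0.4177 (×18); (15800−11200)/15800 = 0.2911 (×15); (15800−12800)/15800 = 0.1899 (×33).
Sum of shortfalls = 63.177215; P₁ averages over all N: 63.177215 / 163 = 0.3876.

0.3876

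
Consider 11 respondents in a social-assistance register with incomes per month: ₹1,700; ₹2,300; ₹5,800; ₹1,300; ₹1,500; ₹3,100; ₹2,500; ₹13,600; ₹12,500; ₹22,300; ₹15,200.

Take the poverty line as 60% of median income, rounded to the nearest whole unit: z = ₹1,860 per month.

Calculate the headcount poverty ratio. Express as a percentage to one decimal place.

3 of the 11 respondents have income below ₹1,860.
H = 3/11 = 27.3%.

27.3%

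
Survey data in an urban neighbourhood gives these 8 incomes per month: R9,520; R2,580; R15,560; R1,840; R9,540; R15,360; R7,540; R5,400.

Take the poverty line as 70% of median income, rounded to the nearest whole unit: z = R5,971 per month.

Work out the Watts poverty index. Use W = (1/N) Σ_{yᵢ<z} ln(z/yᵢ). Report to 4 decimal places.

Incomes under z: R1,840, R2,580, R5,400 (q = 3 of N = 8).
Log shortfalls: ln(5971/1840) = 1.1771; ln(5971/2580) = 0.8391; ln(5971/5400) = 0.1005.
W = 2.116789 / 8 = 0.2646.

0.2646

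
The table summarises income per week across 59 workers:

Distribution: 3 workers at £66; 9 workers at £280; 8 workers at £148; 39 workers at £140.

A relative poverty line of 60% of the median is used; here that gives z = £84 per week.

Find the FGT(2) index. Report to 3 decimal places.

0.002

Incomes under z: 3×£66 (q = 3 of N = 59).
Relative gaps: (84−66)/84 = 0.2143 (×3).
Squared: 0.0459 (×3).
Sum = 0.137755; P₂ = 0.137755 / 59 = 0.002.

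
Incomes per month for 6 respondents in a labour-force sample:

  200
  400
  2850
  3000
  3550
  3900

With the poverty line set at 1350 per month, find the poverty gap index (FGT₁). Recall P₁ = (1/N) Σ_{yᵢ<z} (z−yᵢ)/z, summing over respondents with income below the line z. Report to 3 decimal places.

Poor units: 200, 400 (q = 2 of N = 6).
Shortfall ratios: (1350−200)/1350 = 0.8519; (1350−400)/1350 = 0.7037.
Sum of shortfalls = 1.555556; P₁ averages over all N: 1.555556 / 6 = 0.259.

0.259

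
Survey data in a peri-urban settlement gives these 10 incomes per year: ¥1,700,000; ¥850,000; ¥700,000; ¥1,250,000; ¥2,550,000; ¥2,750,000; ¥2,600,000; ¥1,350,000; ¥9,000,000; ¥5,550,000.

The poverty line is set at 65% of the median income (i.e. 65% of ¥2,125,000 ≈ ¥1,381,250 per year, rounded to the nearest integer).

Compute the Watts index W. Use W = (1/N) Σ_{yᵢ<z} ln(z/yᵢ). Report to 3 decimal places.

Below z: ¥700,000, ¥850,000, ¥1,250,000, ¥1,350,000 (q = 4 of N = 10).
Log shortfalls: ln(1381250/700000) = 0.6797; ln(1381250/850000) = 0.4855; ln(1381250/1250000) = 0.0998; ln(1381250/1350000) = 0.0229.
W = 1.287901 / 10 = 0.129.

0.129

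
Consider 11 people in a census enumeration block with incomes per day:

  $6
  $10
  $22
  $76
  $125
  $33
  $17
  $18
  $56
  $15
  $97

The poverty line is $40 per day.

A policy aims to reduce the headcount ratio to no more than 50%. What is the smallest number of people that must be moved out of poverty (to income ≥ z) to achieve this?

2

7 of the 11 people are poor, so H = 7/11 = 0.636.
A headcount ratio of at most 50% allows at most ⌊0.50 × 11⌋ = 5 poor people.
So at least 7 − 5 = 2 must be lifted.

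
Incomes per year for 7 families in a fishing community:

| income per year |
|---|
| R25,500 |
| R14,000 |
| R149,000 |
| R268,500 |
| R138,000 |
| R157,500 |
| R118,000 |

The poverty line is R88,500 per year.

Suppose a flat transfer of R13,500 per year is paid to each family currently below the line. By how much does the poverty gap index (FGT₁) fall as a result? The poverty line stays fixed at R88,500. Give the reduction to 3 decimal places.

Before: below the line — R14,000, R25,500; poverty gap index (FGT₁) = 0.22195.
After the R13,500 transfer: below the line — R27,500, R39,000; poverty gap index (FGT₁) = 0.17837.
Reduction = 0.22195 − 0.17837 = 0.044.

0.044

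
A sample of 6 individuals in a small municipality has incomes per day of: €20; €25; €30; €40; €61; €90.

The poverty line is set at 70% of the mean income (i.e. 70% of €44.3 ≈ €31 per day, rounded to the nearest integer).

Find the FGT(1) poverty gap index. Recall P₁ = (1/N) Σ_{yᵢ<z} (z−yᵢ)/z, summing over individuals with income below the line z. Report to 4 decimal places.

Below z: €20, €25, €30 (q = 3 of N = 6).
Shortfall ratios: (31−20)/31 = 0.3548; (31−25)/31 = 0.1935; (31−30)/31 = 0.0323.
Σ = 0.580645. Dividing by the full population N = 6 gives P₁ = 0.0968.

0.0968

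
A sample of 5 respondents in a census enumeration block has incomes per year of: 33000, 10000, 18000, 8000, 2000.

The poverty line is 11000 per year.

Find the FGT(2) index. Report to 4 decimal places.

Poor units: 2000, 8000, 10000 (q = 3 of N = 5).
Gap ratios (z−y)/z: (11000−2000)/11000 = 0.8182; (11000−8000)/11000 = 0.2727; (11000−10000)/11000 = 0.0909.
Squared: 0.6694; 0.0744; 0.0083.
Sum = 0.752066; P₂ = 0.752066 / 5 = 0.1504.

0.1504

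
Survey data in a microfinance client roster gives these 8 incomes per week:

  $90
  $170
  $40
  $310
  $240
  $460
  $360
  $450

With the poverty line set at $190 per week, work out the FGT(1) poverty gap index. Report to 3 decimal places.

0.178

Poor units: $40, $90, $170 (q = 3 of N = 8).
Normalized shortfalls: (190−40)/190 = 0.7895; (190−90)/190 = 0.5263; (190−170)/190 = 0.1053.
Σ = 1.421053. Dividing by the full population N = 8 gives P₁ = 0.178.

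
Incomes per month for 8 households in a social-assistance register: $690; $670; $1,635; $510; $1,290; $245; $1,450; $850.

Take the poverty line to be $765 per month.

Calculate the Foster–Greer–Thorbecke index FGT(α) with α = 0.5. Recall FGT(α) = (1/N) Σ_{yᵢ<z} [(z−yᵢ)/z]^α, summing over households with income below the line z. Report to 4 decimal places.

0.2584

Below z: $245, $510, $670, $690 (q = 4 of N = 8).
Normalized shortfalls: (765−245)/765 = 0.6797; (765−510)/765 = 0.3333; (765−670)/765 = 0.1242; (765−690)/765 = 0.0980.
Raised to α = 0.5: 0.82446; 0.57735; 0.35240; 0.31311.
Sum = 2.067321; FGT(0.5) = 2.067321 / 8 = 0.2584.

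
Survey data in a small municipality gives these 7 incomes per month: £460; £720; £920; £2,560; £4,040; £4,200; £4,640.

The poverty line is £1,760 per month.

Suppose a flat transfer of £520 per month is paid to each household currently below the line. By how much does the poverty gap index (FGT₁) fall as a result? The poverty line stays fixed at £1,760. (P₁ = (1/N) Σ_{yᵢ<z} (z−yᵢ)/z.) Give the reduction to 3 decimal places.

Before: below the line — £460, £720, £920; poverty gap index (FGT₁) = 0.25812.
After the £520 transfer: below the line — £980, £1,240, £1,440; poverty gap index (FGT₁) = 0.13149.
Reduction = 0.25812 − 0.13149 = 0.127.

0.127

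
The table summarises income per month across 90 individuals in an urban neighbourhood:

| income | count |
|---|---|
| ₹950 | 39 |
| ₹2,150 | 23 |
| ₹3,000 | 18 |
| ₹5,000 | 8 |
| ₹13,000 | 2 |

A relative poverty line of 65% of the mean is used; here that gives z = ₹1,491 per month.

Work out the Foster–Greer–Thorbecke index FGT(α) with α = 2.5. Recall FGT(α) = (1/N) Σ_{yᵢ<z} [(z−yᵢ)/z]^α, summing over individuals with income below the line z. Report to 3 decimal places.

0.034

Below the line: 39×₹950 (q = 39 of N = 90).
Relative gaps: (1491−950)/1491 = 0.3628 (×39).
Raised to α = 2.5: 0.07930 (×39).
Sum = 3.092884; FGT(2.5) = 3.092884 / 90 = 0.034.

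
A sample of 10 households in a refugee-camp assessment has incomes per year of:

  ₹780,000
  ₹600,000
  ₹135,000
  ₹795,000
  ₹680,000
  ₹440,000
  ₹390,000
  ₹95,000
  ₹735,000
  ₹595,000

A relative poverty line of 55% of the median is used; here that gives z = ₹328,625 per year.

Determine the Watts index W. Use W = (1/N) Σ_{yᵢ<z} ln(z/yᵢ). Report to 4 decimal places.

Poor units: ₹95,000, ₹135,000 (q = 2 of N = 10).
Log shortfalls: ln(328625/95000) = 1.2410; ln(328625/135000) = 0.8896.
W = 2.130683 / 10 = 0.2131.

0.2131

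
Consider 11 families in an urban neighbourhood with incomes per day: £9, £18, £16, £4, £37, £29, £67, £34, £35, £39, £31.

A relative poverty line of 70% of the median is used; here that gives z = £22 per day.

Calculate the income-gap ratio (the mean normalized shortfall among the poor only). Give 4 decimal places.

0.4659

Below z: £4, £9, £16, £18 (q = 4 of N = 11).
Relative gaps: 0.8182, 0.5909, 0.2727, 0.1818; sum = 1.863636.
The income-gap ratio divides by q (the poor only): 1.863636 / 4 = 0.4659.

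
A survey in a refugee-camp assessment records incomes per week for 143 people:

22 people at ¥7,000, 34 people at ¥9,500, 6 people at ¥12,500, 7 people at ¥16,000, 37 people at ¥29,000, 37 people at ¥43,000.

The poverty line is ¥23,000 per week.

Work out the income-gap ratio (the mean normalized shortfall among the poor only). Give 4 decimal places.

0.5816

Below z: 22×¥7,000, 34×¥9,500, 6×¥12,500, 7×¥16,000 (q = 69 of N = 143).
Shortfall ratios (z−y)/z: 0.6957 (×22), 0.5870 (×34), 0.4565 (×6), 0.3043 (×7); sum = 40.130435.
The income-gap ratio divides by q (the poor only): 40.130435 / 69 = 0.5816.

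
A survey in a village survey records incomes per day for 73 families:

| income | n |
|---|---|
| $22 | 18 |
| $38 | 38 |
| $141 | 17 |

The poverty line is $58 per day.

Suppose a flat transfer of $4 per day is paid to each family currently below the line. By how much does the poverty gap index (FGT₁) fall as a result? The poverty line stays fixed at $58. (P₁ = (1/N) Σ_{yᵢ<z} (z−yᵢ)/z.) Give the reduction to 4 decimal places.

Before: below the line — 18×$22, 38×$38; poverty gap index (FGT₁) = 0.332546.
After the $4 transfer: below the line — 18×$26, 38×$42; poverty gap index (FGT₁) = 0.279641.
Reduction = 0.332546 − 0.279641 = 0.0529.

0.0529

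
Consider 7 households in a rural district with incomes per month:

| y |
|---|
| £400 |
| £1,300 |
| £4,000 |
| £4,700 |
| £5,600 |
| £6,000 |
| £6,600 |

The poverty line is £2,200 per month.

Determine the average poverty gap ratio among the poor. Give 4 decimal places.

0.6136

Poor units: £400, £1,300 (q = 2 of N = 7).
Relative gaps: 0.8182, 0.4091; sum = 1.227273.
I averages over the q = 2 poor units only: 1.227273 / 2 = 0.6136.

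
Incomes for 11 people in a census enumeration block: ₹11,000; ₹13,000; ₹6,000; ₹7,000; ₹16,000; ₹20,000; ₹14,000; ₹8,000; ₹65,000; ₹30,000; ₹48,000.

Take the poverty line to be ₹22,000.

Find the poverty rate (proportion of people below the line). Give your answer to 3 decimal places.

8 of the 11 people have income below ₹22,000.
H = 8/11 = 0.727.

0.727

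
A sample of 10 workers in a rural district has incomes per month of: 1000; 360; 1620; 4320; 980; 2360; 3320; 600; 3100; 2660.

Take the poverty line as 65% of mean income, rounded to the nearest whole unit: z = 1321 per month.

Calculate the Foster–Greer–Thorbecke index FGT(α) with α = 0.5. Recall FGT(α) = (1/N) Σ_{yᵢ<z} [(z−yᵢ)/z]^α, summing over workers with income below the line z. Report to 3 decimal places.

0.259

Below the line: 360, 600, 980, 1000 (q = 4 of N = 10).
Normalized shortfalls: (1321−360)/1321 = 0.7275; (1321−600)/1321 = 0.5458; (1321−980)/1321 = 0.2581; (1321−1000)/1321 = 0.2430.
Raised to α = 0.5: 0.85292; 0.73878; 0.50807; 0.49295.
Sum = 2.592726; FGT(0.5) = 2.592726 / 10 = 0.259.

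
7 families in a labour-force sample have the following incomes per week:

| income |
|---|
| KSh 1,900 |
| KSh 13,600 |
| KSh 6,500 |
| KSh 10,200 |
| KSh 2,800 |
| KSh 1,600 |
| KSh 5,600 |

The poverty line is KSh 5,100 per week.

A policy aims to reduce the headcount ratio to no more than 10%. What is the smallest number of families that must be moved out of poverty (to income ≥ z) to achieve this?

3 of the 7 families are poor, so H = 3/7 = 0.429.
A headcount ratio of at most 10% allows at most ⌊0.10 × 7⌋ = 0 poor families.
So at least 3 − 0 = 3 must be lifted.

3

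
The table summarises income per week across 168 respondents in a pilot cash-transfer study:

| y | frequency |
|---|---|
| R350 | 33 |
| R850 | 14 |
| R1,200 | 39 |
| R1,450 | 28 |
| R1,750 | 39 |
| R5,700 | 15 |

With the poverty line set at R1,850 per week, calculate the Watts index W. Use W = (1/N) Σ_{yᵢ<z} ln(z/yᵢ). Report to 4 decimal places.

Poor units: 33×R350, 14×R850, 39×R1,200, 28×R1,450, 39×R1,750 (q = 153 of N = 168).
ln(z/y) terms: ln(1850/350) = 1.6650 (×33); ln(1850/850) = 0.7777 (×14); ln(1850/1200) = 0.4329 (×39); ln(1850/1450) = 0.2436 (×28); ln(1850/1750) = 0.0556 (×39).
W = 91.703462 / 168 = 0.5459.

0.5459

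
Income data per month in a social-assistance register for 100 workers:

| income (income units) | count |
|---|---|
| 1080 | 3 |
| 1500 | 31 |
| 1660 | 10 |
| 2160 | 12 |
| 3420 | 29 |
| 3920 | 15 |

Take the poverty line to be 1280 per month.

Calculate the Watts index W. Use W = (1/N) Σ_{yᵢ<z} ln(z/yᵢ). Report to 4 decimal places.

0.0051

Below z: 3×1080 (q = 3 of N = 100).
Log gaps: ln(1280/1080) = 0.1699 (×3).
W = 0.509697 / 100 = 0.0051.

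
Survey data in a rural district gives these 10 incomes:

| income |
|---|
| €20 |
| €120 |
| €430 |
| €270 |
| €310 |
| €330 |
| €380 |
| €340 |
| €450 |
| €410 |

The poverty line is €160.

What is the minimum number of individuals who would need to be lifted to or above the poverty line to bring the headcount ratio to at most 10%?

Currently q = 2 of N = 10 are below the line (H = 0.200).
A headcount ratio of at most 10% allows at most ⌊0.10 × 10⌋ = 1 poor individuals.
So at least 2 − 1 = 1 must be lifted.

1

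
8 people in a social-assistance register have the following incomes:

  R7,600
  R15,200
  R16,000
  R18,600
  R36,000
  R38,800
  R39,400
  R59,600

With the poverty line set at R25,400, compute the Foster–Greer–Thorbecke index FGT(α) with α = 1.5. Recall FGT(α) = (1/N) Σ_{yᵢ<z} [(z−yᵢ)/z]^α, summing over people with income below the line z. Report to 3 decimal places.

Incomes under z: R7,600, R15,200, R16,000, R18,600 (q = 4 of N = 8).
Normalized shortfalls: (25400−7600)/25400 = 0.7008; (25400−15200)/25400 = 0.4016; (25400−16000)/25400 = 0.3701; (25400−18600)/25400 = 0.2677.
Raised to α = 1.5: 0.58665; 0.25448; 0.22513; 0.13852.
Sum = 1.204782; FGT(1.5) = 1.204782 / 8 = 0.151.

0.151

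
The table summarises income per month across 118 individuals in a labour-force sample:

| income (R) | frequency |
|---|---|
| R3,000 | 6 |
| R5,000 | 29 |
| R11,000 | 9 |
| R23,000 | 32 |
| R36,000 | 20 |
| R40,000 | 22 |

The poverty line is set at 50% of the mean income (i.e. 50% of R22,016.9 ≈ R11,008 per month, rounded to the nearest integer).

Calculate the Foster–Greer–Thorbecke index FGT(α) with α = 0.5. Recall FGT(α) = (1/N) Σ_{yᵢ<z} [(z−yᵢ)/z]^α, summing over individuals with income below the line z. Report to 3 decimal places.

0.227

Poor units: 6×R3,000, 29×R5,000, 9×R11,000 (q = 44 of N = 118).
Gap ratios (z−y)/z: (11008−3000)/11008 = 0.7275 (×6); (11008−5000)/11008 = 0.5458 (×29); (11008−11000)/11008 = 0.0007 (×9).
Raised to α = 0.5: 0.85292 (×6); 0.73877 (×29); 0.02696 (×9).
Sum = 26.784542; FGT(0.5) = 26.784542 / 118 = 0.227.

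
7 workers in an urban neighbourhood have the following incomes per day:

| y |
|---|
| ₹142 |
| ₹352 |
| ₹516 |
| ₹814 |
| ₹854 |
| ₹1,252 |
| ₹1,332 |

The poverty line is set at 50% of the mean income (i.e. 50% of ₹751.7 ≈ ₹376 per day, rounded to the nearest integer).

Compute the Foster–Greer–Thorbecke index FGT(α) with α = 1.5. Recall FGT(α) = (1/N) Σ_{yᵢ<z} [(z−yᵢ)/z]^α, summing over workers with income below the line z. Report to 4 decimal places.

0.0724

Below the line: ₹142, ₹352 (q = 2 of N = 7).
Normalized shortfalls: (376−142)/376 = 0.6223; (376−352)/376 = 0.0638.
Raised to α = 1.5: 0.49096; 0.01613.
Sum = 0.507082; FGT(1.5) = 0.507082 / 7 = 0.0724.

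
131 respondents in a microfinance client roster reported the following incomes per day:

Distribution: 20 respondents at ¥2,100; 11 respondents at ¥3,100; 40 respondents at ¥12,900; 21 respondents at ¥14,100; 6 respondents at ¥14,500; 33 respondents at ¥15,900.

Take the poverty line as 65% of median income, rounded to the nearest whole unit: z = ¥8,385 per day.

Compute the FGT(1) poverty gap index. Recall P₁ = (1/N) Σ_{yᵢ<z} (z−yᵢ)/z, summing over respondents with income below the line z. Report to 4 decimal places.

Below z: 20×¥2,100, 11×¥3,100 (q = 31 of N = 131).
Normalized shortfalls: (8385−2100)/8385 = 0.7496 (×20); (8385−3100)/8385 = 0.6303 (×11).
Σ = 21.924270. Dividing by the full population N = 131 gives P₁ = 0.1674.

0.1674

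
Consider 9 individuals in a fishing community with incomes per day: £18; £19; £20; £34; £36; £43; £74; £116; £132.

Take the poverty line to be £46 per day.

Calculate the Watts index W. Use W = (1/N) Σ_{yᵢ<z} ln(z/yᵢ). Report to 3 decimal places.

0.363

Poor units: £18, £19, £20, £34, £36, £43 (q = 6 of N = 9).
Log gaps: ln(46/18) = 0.9383; ln(46/19) = 0.8842; ln(46/20) = 0.8329; ln(46/34) = 0.3023; ln(46/36) = 0.2451; ln(46/43) = 0.0674.
W = 3.270226 / 9 = 0.363.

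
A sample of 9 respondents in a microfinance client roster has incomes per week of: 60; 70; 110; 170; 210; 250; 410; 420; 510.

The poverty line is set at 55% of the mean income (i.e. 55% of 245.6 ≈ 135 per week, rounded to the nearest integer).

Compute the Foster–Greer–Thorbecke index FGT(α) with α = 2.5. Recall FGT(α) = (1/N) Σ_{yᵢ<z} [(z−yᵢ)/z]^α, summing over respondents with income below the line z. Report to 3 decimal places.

0.045

Below z: 60, 70, 110 (q = 3 of N = 9).
Relative gaps: (135−60)/135 = 0.5556; (135−70)/135 = 0.4815; (135−110)/135 = 0.1852.
Raised to α = 2.5: 0.23005; 0.16086; 0.01476.
Sum = 0.405666; FGT(2.5) = 0.405666 / 9 = 0.045.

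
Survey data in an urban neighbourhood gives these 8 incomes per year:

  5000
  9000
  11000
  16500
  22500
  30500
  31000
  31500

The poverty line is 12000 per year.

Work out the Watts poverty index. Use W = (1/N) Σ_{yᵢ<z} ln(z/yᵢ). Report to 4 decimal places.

0.1563

Incomes under z: 5000, 9000, 11000 (q = 3 of N = 8).
Log gaps: ln(12000/5000) = 0.8755; ln(12000/9000) = 0.2877; ln(12000/11000) = 0.0870.
W = 1.250162 / 8 = 0.1563.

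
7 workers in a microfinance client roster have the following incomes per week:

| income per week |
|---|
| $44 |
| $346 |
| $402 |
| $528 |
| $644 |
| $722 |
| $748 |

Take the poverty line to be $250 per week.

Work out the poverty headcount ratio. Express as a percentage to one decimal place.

1 of the 7 workers have income below $250.
H = 1/7 = 14.3%.

14.3%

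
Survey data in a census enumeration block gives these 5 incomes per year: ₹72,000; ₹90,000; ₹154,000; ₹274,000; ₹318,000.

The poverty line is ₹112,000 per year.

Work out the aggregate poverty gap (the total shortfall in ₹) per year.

₹62,000

Poor units: ₹72,000, ₹90,000 (q = 2 of N = 5).
Individual gaps: 112000−72000 = 40000; 112000−90000 = 22000.
Aggregate gap = ₹62,000.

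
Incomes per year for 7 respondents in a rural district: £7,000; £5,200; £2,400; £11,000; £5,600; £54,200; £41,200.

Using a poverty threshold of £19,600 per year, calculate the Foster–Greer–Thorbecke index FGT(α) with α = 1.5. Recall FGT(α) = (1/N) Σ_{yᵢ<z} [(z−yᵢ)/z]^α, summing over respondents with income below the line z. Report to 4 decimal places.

0.4088

Incomes under z: £2,400, £5,200, £5,600, £7,000, £11,000 (q = 5 of N = 7).
Shortfall ratios: (19600−2400)/19600 = 0.8776; (19600−5200)/19600 = 0.7347; (19600−5600)/19600 = 0.7143; (19600−7000)/19600 = 0.6429; (19600−11000)/19600 = 0.4388.
Raised to α = 1.5: 0.82207; 0.62974; 0.60368; 0.51543; 0.29065.
Sum = 2.861567; FGT(1.5) = 2.861567 / 7 = 0.4088.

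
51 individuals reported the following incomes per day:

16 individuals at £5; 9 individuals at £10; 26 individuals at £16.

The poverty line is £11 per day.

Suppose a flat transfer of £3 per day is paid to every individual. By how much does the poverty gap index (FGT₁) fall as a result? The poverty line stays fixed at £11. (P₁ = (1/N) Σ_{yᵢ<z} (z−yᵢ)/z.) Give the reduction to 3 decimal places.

Before: below the line — 16×£5, 9×£10; poverty gap index (FGT₁) = 0.18717.
After the £3 transfer: below the line — 16×£8; poverty gap index (FGT₁) = 0.08556.
Reduction = 0.18717 − 0.08556 = 0.102.

0.102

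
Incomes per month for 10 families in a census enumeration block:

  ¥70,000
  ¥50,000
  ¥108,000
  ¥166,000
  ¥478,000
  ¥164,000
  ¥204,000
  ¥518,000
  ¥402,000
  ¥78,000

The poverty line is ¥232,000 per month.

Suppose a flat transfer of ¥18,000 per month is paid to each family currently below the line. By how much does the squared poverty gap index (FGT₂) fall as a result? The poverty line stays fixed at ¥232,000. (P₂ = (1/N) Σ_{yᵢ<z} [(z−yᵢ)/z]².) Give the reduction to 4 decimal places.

Before: below the line — ¥50,000, ¥70,000, ¥78,000, ¥108,000, ¥164,000, ¥166,000, ¥204,000; squared poverty gap index (FGT₂) = 0.201070.
After the ¥18,000 transfer: below the line — ¥68,000, ¥88,000, ¥96,000, ¥126,000, ¥182,000, ¥184,000, ¥222,000; squared poverty gap index (FGT₂) = 0.152846.
Reduction = 0.201070 − 0.152846 = 0.0482.

0.0482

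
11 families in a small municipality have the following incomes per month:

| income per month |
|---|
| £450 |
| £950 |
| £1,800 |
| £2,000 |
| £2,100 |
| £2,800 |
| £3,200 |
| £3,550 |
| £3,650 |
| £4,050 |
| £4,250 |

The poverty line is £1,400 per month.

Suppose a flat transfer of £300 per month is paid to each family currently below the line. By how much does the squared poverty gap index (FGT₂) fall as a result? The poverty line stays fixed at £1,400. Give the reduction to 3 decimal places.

0.031

Before: below the line — £450, £950; squared poverty gap index (FGT₂) = 0.05125.
After the £300 transfer: below the line — £750, £1,250; squared poverty gap index (FGT₂) = 0.02064.
Reduction = 0.05125 − 0.02064 = 0.031.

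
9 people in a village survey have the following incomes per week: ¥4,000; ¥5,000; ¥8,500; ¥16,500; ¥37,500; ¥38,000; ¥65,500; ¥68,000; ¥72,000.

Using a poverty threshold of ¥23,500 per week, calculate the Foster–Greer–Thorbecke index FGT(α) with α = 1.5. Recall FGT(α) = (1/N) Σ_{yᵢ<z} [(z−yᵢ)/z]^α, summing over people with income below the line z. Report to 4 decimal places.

Incomes under z: ¥4,000, ¥5,000, ¥8,500, ¥16,500 (q = 4 of N = 9).
Gap ratios (z−y)/z: (23500−4000)/23500 = 0.8298; (23500−5000)/23500 = 0.7872; (23500−8500)/23500 = 0.6383; (23500−16500)/23500 = 0.2979.
Raised to α = 1.5: 0.75588; 0.69848; 0.50996; 0.16257.
Sum = 2.126889; FGT(1.5) = 2.126889 / 9 = 0.2363.

0.2363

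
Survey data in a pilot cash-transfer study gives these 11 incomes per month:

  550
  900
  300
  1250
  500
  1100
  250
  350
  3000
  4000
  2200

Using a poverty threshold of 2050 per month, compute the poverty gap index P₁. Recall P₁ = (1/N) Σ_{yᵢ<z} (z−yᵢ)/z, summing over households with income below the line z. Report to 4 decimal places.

Below z: 250, 300, 350, 500, 550, 900, 1100, 1250 (q = 8 of N = 11).
Normalized shortfalls: (2050−250)/2050 = 0.8780; (2050−300)/2050 = 0.8537; (2050−350)/2050 = 0.8293; (2050−500)/2050 = 0.7561; (2050−550)/2050 = 0.7317; (2050−900)/2050 = 0.5610; (2050−1100)/2050 = 0.4634; (2050−1250)/2050 = 0.3902.
Sum of shortfalls = 5.463415; P₁ averages over all N: 5.463415 / 11 = 0.4967.

0.4967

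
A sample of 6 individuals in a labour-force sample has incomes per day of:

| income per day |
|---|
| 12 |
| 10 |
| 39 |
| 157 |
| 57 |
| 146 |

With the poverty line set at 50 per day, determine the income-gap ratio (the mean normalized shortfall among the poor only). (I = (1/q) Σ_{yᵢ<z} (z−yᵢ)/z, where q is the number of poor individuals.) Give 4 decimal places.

Poor units: 10, 12, 39 (q = 3 of N = 6).
Shortfall ratios (z−y)/z: 0.8000, 0.7600, 0.2200; sum = 1.780000.
The income-gap ratio divides by q (the poor only): 1.780000 / 3 = 0.5933.

0.5933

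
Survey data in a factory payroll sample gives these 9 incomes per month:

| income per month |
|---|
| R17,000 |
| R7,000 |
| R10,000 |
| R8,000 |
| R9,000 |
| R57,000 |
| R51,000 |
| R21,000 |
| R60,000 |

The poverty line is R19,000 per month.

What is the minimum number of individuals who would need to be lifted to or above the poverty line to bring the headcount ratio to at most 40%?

2

5 of the 9 individuals are poor, so H = 5/9 = 0.556.
A headcount ratio of at most 40% allows at most ⌊0.40 × 9⌋ = 3 poor individuals.
So at least 5 − 3 = 2 must be lifted.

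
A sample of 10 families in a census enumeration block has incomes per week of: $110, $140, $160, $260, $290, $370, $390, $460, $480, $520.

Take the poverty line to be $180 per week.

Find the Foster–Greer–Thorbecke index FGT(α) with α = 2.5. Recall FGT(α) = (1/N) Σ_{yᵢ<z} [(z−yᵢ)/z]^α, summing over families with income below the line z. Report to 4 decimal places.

Poor units: $110, $140, $160 (q = 3 of N = 10).
Normalized shortfalls: (180−110)/180 = 0.3889; (180−140)/180 = 0.2222; (180−160)/180 = 0.1111.
Raised to α = 2.5: 0.09431; 0.02328; 0.00412.
Sum = 0.121706; FGT(2.5) = 0.121706 / 10 = 0.0122.

0.0122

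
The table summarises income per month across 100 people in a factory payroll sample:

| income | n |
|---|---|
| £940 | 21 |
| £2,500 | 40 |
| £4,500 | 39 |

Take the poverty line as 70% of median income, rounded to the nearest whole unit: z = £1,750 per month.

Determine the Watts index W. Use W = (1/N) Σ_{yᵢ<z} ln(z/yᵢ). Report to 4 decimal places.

Below the line: 21×£940 (q = 21 of N = 100).
Log gaps: ln(1750/940) = 0.6215 (×21).
W = 13.051315 / 100 = 0.1305.

0.1305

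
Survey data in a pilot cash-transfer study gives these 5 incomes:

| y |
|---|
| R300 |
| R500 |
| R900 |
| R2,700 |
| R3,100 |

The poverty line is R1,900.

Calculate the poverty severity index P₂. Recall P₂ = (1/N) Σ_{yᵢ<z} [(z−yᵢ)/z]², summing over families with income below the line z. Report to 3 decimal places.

0.306

Poor units: R300, R500, R900 (q = 3 of N = 5).
Normalized shortfalls: (1900−300)/1900 = 0.8421; (1900−500)/1900 = 0.7368; (1900−900)/1900 = 0.5263.
Squared: 0.7091; 0.5429; 0.2770.
Sum = 1.529086; P₂ = 1.529086 / 5 = 0.306.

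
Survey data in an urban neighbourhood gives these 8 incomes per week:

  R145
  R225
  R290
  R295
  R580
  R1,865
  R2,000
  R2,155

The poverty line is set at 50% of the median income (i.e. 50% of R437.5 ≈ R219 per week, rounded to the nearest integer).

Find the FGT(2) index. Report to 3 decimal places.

0.014

Incomes under z: R145 (q = 1 of N = 8).
Gap ratios (z−y)/z: (219−145)/219 = 0.3379.
Squared: 0.1142.
Sum = 0.114176; P₂ = 0.114176 / 8 = 0.014.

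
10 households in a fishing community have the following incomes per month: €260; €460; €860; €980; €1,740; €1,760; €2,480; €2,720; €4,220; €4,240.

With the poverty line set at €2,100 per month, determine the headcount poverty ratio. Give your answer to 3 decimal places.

6 of the 10 households have income below €2,100.
H = 6/10 = 0.600.

0.600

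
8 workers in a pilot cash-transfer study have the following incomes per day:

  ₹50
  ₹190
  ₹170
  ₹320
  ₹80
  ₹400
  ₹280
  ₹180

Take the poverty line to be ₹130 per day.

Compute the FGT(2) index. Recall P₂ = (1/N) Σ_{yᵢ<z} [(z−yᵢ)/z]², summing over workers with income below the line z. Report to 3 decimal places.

0.066

Poor units: ₹50, ₹80 (q = 2 of N = 8).
Relative gaps: (130−50)/130 = 0.6154; (130−80)/130 = 0.3846.
Squared: 0.3787; 0.1479.
Sum = 0.526627; P₂ = 0.526627 / 8 = 0.066.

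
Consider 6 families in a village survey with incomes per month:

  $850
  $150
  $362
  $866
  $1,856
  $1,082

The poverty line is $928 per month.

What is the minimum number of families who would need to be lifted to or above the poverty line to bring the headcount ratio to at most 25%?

Currently q = 4 of N = 6 are below the line (H = 0.667).
A headcount ratio of at most 25% allows at most ⌊0.25 × 6⌋ = 1 poor families.
So at least 4 − 1 = 3 must be lifted.

3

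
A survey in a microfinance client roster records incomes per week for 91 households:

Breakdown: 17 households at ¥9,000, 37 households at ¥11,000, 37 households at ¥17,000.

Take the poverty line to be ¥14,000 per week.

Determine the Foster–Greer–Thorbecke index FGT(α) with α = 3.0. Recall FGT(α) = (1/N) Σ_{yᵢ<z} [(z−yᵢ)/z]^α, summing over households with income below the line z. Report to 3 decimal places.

Below z: 17×¥9,000, 37×¥11,000 (q = 54 of N = 91).
Shortfall ratios: (14000−9000)/14000 = 0.3571 (×17); (14000−11000)/14000 = 0.2143 (×37).
Raised to α = 3.0: 0.04555 (×17); 0.00984 (×37).
Sum = 1.138484; FGT(3.0) = 1.138484 / 91 = 0.013.

0.013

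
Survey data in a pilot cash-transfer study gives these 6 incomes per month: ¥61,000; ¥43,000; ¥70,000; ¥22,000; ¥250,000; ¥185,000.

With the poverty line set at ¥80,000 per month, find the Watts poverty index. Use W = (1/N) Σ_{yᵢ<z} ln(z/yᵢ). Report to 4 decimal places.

0.3861

Incomes under z: ¥22,000, ¥43,000, ¥61,000, ¥70,000 (q = 4 of N = 6).
Log gaps: ln(80000/22000) = 1.2910; ln(80000/43000) = 0.6208; ln(80000/61000) = 0.2712; ln(80000/70000) = 0.1335.
W = 2.316495 / 6 = 0.3861.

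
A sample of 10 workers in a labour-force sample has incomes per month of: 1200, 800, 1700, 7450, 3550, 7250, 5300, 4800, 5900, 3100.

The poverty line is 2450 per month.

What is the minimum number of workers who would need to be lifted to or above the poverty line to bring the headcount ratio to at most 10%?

2

3 of the 10 workers are poor, so H = 3/10 = 0.300.
A headcount ratio of at most 10% allows at most ⌊0.10 × 10⌋ = 1 poor workers.
So at least 3 − 1 = 2 must be lifted.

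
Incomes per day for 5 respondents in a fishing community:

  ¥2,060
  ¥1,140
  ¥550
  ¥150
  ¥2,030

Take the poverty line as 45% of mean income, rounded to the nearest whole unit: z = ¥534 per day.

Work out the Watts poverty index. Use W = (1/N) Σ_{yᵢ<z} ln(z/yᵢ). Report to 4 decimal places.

0.2540

Below z: ¥150 (q = 1 of N = 5).
Log gaps: ln(534/150) = 1.2698.
W = 1.269761 / 5 = 0.2540.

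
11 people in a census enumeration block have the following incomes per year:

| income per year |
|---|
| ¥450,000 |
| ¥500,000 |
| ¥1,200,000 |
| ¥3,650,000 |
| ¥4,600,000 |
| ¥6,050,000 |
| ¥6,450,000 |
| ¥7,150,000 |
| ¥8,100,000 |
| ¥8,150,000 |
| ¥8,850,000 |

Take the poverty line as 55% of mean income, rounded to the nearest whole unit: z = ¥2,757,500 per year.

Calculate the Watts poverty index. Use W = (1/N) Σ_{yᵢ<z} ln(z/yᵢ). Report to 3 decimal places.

Below the line: ¥450,000, ¥500,000, ¥1,200,000 (q = 3 of N = 11).
Log shortfalls: ln(2757500/450000) = 1.8128; ln(2757500/500000) = 1.7075; ln(2757500/1200000) = 0.8320.
W = 4.352307 / 11 = 0.396.

0.396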